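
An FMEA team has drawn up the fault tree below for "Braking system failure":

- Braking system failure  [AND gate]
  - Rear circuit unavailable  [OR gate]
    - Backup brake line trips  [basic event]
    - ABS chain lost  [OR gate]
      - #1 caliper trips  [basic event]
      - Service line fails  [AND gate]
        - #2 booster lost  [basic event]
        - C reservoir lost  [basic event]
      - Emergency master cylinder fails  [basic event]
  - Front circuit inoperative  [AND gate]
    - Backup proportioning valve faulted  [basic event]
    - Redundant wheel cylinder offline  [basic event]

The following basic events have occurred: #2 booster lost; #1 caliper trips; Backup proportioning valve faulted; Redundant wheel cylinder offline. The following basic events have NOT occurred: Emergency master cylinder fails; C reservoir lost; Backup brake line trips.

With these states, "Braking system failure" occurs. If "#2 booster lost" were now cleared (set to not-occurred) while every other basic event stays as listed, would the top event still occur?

Yes

Counterfactual: set "#2 booster lost" to not occurred.
Service line fails [AND]: #2 booster lost=not, C reservoir lost=not → not all inputs occur → does not occur.
ABS chain lost [OR]: #1 caliper trips=occurs, Service line fails=not, Emergency master cylinder fails=not → at least one input occurs → occurs.
Rear circuit unavailable [OR]: Backup brake line trips=not, ABS chain lost=occurs → at least one input occurs → occurs.
Front circuit inoperative [AND]: Backup proportioning valve faulted=occurs, Redundant wheel cylinder offline=occurs → all inputs occur → occurs.
Braking system failure [AND]: Rear circuit unavailable=occurs, Front circuit inoperative=occurs → all inputs occur → occurs.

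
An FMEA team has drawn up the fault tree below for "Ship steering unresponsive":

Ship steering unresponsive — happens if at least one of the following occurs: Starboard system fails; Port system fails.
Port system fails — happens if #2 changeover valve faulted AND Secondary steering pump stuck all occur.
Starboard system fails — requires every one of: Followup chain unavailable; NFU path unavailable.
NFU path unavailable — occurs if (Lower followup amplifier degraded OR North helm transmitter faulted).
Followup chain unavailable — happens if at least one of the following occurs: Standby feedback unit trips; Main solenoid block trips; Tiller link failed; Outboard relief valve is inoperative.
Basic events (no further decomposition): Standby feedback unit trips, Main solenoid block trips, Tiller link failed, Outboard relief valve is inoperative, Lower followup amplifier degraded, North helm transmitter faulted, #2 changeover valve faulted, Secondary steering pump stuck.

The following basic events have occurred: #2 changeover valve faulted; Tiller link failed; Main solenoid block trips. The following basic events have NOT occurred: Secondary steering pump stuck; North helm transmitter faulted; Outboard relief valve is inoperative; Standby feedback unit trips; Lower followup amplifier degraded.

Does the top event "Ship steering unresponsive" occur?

No

Followup chain unavailable [OR]: Standby feedback unit trips=not, Main solenoid block trips=occurs, Tiller link failed=occurs, Outboard relief valve is inoperative=not → at least one input occurs → occurs.
NFU path unavailable [OR]: Lower followup amplifier degraded=not, North helm transmitter faulted=not → no input occurs → does not occur.
Starboard system fails [AND]: Followup chain unavailable=occurs, NFU path unavailable=not → not all inputs occur → does not occur.
Port system fails [AND]: #2 changeover valve faulted=occurs, Secondary steering pump stuck=not → not all inputs occur → does not occur.
Ship steering unresponsive [OR]: Starboard system fails=not, Port system fails=not → no input occurs → does not occur.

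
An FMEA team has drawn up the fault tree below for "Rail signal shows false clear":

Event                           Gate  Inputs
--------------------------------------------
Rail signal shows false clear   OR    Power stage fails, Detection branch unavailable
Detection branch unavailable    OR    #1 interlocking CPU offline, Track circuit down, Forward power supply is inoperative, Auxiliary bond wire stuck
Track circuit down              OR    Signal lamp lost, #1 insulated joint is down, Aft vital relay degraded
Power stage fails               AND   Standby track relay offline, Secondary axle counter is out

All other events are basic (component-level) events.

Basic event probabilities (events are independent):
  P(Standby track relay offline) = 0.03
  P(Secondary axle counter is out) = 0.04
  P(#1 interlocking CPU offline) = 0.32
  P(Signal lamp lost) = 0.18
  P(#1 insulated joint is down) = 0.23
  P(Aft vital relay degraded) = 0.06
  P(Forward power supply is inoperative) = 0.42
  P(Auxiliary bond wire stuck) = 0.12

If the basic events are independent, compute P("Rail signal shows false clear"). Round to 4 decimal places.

0.7943

P(Power stage fails) [AND] = 0.03 × 0.04 = 0.001200
P(Track circuit down) [OR] = 1 − (1−0.18) × (1−0.23) × (1−0.06) = 0.406484
P(Detection branch unavailable) [OR] = 1 − (1−0.32) × (1−0.406484) × (1−0.42) × (1−0.12) = 0.794007
P(Rail signal shows false clear) [OR] = 1 − (1−0.001200) × (1−0.794007) = 0.794254
Rounded to 4 decimal places: P(Rail signal shows false clear) ≈ 0.7943.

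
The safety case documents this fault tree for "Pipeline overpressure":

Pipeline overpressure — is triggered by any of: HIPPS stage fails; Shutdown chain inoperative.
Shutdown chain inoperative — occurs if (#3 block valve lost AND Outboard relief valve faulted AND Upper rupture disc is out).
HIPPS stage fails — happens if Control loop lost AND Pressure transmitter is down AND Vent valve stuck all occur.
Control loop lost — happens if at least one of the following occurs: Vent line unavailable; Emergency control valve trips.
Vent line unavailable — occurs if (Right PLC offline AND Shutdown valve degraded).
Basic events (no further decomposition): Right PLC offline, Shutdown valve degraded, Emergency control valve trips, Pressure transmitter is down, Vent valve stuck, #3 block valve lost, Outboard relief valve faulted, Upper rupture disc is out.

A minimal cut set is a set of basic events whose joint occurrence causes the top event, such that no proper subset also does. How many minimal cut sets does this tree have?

3

Vent line unavailable [AND]: one cut set from each child combined → 1 × 1 = 1 cut set(s).
Control loop lost [OR]: union of children's cut sets → 2 cut set(s).
HIPPS stage fails [AND]: one cut set from each child combined → 2 × 1 × 1 = 2 cut set(s).
Shutdown chain inoperative [AND]: one cut set from each child combined → 1 × 1 × 1 = 1 cut set(s).
Pipeline overpressure [OR]: union of children's cut sets → 3 cut set(s).
Minimal cut sets: {Pressure transmitter is down, Right PLC offline, Shutdown valve degraded, Vent valve stuck}; {Emergency control valve trips, Pressure transmitter is down, Vent valve stuck}; {#3 block valve lost, Outboard relief valve faulted, Upper rupture disc is out}.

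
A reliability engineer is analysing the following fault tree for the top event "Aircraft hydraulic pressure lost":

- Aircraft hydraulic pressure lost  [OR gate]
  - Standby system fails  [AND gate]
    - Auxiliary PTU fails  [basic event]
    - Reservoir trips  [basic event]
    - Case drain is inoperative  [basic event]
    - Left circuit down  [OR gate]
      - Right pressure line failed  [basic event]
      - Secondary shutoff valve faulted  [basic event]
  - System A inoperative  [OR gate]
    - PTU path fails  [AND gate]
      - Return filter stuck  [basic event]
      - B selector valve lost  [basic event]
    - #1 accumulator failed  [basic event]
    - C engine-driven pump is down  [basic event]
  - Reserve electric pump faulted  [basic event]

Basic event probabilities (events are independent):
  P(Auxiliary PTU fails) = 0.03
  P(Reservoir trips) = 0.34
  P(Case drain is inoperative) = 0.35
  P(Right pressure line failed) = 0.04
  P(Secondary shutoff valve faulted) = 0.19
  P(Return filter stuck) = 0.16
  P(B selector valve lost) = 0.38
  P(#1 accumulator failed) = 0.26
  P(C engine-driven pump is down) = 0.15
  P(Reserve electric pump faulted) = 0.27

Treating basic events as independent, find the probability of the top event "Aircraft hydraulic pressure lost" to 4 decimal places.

0.5691

P(Left circuit down) [OR] = 1 − (1−0.04) × (1−0.19) = 0.222400
P(Standby system fails) [AND] = 0.03 × 0.34 × 0.35 × 0.222400 = 0.000794
P(PTU path fails) [AND] = 0.16 × 0.38 = 0.060800
P(System A inoperative) [OR] = 1 − (1−0.060800) × (1−0.26) × (1−0.15) = 0.409243
P(Aircraft hydraulic pressure lost) [OR] = 1 − (1−0.000794) × (1−0.409243) × (1−0.27) = 0.569090
Rounded to 4 decimal places: P(Aircraft hydraulic pressure lost) ≈ 0.5691.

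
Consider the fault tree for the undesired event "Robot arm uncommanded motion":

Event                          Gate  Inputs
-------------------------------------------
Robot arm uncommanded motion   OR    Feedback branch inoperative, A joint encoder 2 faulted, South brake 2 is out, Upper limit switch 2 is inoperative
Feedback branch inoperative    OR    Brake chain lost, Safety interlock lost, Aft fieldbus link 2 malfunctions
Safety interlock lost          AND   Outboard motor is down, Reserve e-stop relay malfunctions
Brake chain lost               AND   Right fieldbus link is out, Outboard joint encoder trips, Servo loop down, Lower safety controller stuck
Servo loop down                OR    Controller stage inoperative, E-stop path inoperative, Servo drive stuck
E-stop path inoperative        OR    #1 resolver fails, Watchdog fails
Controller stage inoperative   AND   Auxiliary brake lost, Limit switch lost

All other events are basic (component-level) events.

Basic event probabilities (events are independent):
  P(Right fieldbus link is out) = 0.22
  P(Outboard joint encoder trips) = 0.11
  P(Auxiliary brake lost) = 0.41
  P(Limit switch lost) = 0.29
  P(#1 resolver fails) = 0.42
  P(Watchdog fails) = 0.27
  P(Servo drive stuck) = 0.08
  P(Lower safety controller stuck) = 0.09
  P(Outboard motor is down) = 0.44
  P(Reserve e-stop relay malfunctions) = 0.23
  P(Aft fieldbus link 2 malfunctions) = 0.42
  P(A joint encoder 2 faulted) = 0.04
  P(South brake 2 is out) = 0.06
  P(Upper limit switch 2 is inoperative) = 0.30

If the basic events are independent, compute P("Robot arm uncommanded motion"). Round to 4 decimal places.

0.6712

P(Controller stage inoperative) [AND] = 0.41 × 0.29 = 0.118900
P(E-stop path inoperative) [OR] = 1 − (1−0.42) × (1−0.27) = 0.576600
P(Servo loop down) [OR] = 1 − (1−0.118900) × (1−0.576600) × (1−0.08) = 0.656787
P(Brake chain lost) [AND] = 0.22 × 0.11 × 0.656787 × 0.09 = 0.001430
P(Safety interlock lost) [AND] = 0.44 × 0.23 = 0.101200
P(Feedback branch inoperative) [OR] = 1 − (1−0.001430) × (1−0.101200) × (1−0.42) = 0.479441
P(Robot arm uncommanded motion) [OR] = 1 − (1−0.479441) × (1−0.04) × (1−0.06) × (1−0.30) = 0.671173
Rounded to 4 decimal places: P(Robot arm uncommanded motion) ≈ 0.6712.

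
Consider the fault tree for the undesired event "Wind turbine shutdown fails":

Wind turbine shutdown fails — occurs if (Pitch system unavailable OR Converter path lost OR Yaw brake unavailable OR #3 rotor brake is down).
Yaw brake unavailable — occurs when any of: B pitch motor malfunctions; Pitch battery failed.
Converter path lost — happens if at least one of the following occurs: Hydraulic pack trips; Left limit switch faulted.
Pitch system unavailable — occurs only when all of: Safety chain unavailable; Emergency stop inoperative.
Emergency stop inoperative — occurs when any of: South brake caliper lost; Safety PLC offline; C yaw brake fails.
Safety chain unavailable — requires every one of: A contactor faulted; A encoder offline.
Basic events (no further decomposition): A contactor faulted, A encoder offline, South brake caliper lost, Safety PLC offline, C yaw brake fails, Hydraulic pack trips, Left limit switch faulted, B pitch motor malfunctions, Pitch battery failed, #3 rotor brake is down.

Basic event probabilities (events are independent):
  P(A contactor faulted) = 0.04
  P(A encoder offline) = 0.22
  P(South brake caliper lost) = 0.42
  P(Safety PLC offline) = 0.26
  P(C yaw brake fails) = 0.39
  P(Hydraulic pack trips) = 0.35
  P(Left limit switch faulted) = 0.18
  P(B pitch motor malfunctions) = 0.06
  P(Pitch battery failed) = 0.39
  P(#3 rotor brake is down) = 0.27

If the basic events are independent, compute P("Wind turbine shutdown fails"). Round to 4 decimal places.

P(Safety chain unavailable) [AND] = 0.04 × 0.22 = 0.008800
P(Emergency stop inoperative) [OR] = 1 − (1−0.42) × (1−0.26) × (1−0.39) = 0.738188
P(Pitch system unavailable) [AND] = 0.008800 × 0.738188 = 0.006496
P(Converter path lost) [OR] = 1 − (1−0.35) × (1−0.18) = 0.467000
P(Yaw brake unavailable) [OR] = 1 − (1−0.06) × (1−0.39) = 0.426600
P(Wind turbine shutdown fails) [OR] = 1 − (1−0.006496) × (1−0.467000) × (1−0.426600) × (1−0.27) = 0.778345
Rounded to 4 decimal places: P(Wind turbine shutdown fails) ≈ 0.7783.

0.7783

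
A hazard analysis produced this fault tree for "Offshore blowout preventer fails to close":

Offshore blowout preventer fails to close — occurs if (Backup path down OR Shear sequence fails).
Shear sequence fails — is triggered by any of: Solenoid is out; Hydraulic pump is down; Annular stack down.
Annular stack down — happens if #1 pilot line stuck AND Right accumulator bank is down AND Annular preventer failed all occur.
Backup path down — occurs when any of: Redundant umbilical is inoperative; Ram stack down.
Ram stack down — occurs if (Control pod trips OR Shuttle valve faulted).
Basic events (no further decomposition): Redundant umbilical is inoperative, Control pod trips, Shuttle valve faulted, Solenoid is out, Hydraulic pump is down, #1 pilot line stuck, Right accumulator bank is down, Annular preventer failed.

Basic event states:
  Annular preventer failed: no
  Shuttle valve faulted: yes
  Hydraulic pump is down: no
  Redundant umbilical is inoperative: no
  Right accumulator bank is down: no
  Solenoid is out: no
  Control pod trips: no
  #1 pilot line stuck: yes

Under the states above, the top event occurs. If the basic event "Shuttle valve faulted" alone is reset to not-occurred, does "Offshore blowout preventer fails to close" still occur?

No

Counterfactual: set "Shuttle valve faulted" to not occurred.
Ram stack down [OR]: Control pod trips=not, Shuttle valve faulted=not → no input occurs → does not occur.
Backup path down [OR]: Redundant umbilical is inoperative=not, Ram stack down=not → no input occurs → does not occur.
Annular stack down [AND]: #1 pilot line stuck=occurs, Right accumulator bank is down=not, Annular preventer failed=not → not all inputs occur → does not occur.
Shear sequence fails [OR]: Solenoid is out=not, Hydraulic pump is down=not, Annular stack down=not → no input occurs → does not occur.
Offshore blowout preventer fails to close [OR]: Backup path down=not, Shear sequence fails=not → no input occurs → does not occur.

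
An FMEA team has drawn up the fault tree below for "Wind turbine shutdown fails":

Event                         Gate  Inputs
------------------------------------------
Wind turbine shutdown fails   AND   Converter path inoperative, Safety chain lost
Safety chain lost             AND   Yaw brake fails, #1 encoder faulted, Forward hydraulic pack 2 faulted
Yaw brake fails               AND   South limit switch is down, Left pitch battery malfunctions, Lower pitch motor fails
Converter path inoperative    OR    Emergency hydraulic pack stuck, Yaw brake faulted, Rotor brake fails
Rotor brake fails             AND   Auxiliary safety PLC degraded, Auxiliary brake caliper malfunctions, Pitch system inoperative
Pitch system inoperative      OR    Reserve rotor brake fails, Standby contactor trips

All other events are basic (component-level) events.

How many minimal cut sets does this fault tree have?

Pitch system inoperative [OR]: union of children's cut sets → 2 cut set(s).
Rotor brake fails [AND]: one cut set from each child combined → 1 × 1 × 2 = 2 cut set(s).
Converter path inoperative [OR]: union of children's cut sets → 4 cut set(s).
Yaw brake fails [AND]: one cut set from each child combined → 1 × 1 × 1 = 1 cut set(s).
Safety chain lost [AND]: one cut set from each child combined → 1 × 1 × 1 = 1 cut set(s).
Wind turbine shutdown fails [AND]: one cut set from each child combined → 4 × 1 = 4 cut set(s).
Minimal cut sets: {#1 encoder faulted, Emergency hydraulic pack stuck, Forward hydraulic pack 2 faulted, Left pitch battery malfunctions, Lower pitch motor fails, South limit switch is down}; {#1 encoder faulted, Forward hydraulic pack 2 faulted, Left pitch battery malfunctions, Lower pitch motor fails, South limit switch is down, Yaw brake faulted}; {#1 encoder faulted, Auxiliary brake caliper malfunctions, Auxiliary safety PLC degraded, Forward hydraulic pack 2 faulted, Left pitch battery malfunctions, Lower pitch motor fails, Reserve rotor brake fails, South limit switch is down}; {#1 encoder faulted, Auxiliary brake caliper malfunctions, Auxiliary safety PLC degraded, Forward hydraulic pack 2 faulted, Left pitch battery malfunctions, Lower pitch motor fails, South limit switch is down, Standby contactor trips}.

4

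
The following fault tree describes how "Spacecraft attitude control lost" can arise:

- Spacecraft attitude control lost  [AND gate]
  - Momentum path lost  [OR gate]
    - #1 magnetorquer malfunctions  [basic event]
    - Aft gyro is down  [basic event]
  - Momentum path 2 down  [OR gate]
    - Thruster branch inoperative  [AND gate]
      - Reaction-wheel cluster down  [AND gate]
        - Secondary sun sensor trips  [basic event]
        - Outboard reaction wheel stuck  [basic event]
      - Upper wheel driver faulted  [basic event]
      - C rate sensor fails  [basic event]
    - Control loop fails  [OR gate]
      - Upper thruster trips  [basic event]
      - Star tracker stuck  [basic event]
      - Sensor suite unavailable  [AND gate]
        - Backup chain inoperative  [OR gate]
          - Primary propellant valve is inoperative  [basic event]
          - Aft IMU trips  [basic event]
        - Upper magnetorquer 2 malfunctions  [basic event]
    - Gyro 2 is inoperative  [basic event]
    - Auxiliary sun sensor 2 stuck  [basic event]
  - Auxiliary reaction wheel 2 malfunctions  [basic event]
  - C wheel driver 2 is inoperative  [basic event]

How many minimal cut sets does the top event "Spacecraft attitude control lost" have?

Momentum path lost [OR]: union of children's cut sets → 2 cut set(s).
Reaction-wheel cluster down [AND]: one cut set from each child combined → 1 × 1 = 1 cut set(s).
Thruster branch inoperative [AND]: one cut set from each child combined → 1 × 1 × 1 = 1 cut set(s).
Backup chain inoperative [OR]: union of children's cut sets → 2 cut set(s).
Sensor suite unavailable [AND]: one cut set from each child combined → 2 × 1 = 2 cut set(s).
Control loop fails [OR]: union of children's cut sets → 4 cut set(s).
Momentum path 2 down [OR]: union of children's cut sets → 7 cut set(s).
Spacecraft attitude control lost [AND]: one cut set from each child combined → 2 × 7 × 1 × 1 = 14 cut set(s).

14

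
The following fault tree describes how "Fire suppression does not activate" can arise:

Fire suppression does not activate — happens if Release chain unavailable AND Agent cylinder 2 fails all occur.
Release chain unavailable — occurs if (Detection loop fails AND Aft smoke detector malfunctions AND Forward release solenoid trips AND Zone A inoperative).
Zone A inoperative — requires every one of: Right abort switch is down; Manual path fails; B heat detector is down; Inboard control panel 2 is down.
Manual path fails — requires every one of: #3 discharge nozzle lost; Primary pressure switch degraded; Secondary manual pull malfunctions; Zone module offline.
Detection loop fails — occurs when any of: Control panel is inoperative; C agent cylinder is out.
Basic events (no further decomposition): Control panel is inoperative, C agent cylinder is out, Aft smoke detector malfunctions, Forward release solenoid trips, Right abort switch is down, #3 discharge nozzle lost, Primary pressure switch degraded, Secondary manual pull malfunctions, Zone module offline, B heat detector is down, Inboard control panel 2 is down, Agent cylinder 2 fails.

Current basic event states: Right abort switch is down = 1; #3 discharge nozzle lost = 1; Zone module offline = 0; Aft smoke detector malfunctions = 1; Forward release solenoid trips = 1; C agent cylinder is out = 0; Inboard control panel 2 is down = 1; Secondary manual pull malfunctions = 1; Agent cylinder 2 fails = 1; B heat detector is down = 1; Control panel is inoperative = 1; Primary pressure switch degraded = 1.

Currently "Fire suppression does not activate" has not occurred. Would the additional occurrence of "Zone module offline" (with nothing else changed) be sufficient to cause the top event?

Counterfactual: set "Zone module offline" to occurred.
Detection loop fails [OR]: Control panel is inoperative=occurs, C agent cylinder is out=not → at least one input occurs → occurs.
Manual path fails [AND]: #3 discharge nozzle lost=occurs, Primary pressure switch degraded=occurs, Secondary manual pull malfunctions=occurs, Zone module offline=occurs → all inputs occur → occurs.
Zone A inoperative [AND]: Right abort switch is down=occurs, Manual path fails=occurs, B heat detector is down=occurs, Inboard control panel 2 is down=occurs → all inputs occur → occurs.
Release chain unavailable [AND]: Detection loop fails=occurs, Aft smoke detector malfunctions=occurs, Forward release solenoid trips=occurs, Zone A inoperative=occurs → all inputs occur → occurs.
Fire suppression does not activate [AND]: Release chain unavailable=occurs, Agent cylinder 2 fails=occurs → all inputs occur → occurs.

Yes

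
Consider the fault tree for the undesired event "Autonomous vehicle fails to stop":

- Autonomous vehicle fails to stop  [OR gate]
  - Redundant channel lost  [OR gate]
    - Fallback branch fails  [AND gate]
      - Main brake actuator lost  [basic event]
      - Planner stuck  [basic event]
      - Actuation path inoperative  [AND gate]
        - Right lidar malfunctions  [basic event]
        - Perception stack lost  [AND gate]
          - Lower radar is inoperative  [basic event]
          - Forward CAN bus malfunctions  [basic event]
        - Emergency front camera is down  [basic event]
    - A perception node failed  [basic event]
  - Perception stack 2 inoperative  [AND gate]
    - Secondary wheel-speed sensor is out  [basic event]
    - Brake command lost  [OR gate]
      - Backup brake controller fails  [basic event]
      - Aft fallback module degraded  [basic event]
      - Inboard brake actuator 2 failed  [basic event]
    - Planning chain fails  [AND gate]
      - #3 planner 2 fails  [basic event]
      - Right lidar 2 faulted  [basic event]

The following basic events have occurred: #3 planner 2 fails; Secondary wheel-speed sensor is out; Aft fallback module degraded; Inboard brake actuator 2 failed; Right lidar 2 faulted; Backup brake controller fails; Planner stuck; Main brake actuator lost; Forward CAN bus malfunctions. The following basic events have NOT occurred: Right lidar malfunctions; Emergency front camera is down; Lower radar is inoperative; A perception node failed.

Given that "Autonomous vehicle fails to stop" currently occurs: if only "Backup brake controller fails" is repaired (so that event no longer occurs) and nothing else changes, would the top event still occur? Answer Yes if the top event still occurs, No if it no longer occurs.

Yes

Counterfactual: set "Backup brake controller fails" to not occurred.
Perception stack lost [AND]: Lower radar is inoperative=not, Forward CAN bus malfunctions=occurs → not all inputs occur → does not occur.
Actuation path inoperative [AND]: Right lidar malfunctions=not, Perception stack lost=not, Emergency front camera is down=not → not all inputs occur → does not occur.
Fallback branch fails [AND]: Main brake actuator lost=occurs, Planner stuck=occurs, Actuation path inoperative=not → not all inputs occur → does not occur.
Redundant channel lost [OR]: Fallback branch fails=not, A perception node failed=not → no input occurs → does not occur.
Brake command lost [OR]: Backup brake controller fails=not, Aft fallback module degraded=occurs, Inboard brake actuator 2 failed=occurs → at least one input occurs → occurs.
Planning chain fails [AND]: #3 planner 2 fails=occurs, Right lidar 2 faulted=occurs → all inputs occur → occurs.
Perception stack 2 inoperative [AND]: Secondary wheel-speed sensor is out=occurs, Brake command lost=occurs, Planning chain fails=occurs → all inputs occur → occurs.
Autonomous vehicle fails to stop [OR]: Redundant channel lost=not, Perception stack 2 inoperative=occurs → at least one input occurs → occurs.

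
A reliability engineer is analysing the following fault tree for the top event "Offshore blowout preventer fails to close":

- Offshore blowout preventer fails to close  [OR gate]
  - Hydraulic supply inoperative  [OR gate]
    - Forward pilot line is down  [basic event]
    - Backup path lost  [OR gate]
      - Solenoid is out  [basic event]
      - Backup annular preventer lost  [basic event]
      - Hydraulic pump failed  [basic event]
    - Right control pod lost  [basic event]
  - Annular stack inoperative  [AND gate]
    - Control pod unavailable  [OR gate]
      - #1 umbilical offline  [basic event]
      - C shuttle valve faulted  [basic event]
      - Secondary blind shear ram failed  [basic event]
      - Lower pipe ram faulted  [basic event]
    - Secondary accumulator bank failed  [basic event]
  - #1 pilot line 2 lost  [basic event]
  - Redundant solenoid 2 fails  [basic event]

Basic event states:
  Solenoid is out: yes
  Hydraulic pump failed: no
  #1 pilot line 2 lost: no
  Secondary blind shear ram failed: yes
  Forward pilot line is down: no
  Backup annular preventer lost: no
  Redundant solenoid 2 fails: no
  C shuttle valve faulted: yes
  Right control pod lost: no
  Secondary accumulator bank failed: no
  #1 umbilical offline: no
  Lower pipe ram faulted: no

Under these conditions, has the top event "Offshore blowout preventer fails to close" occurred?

Yes

Backup path lost [OR]: Solenoid is out=occurs, Backup annular preventer lost=not, Hydraulic pump failed=not → at least one input occurs → occurs.
Hydraulic supply inoperative [OR]: Forward pilot line is down=not, Backup path lost=occurs, Right control pod lost=not → at least one input occurs → occurs.
Control pod unavailable [OR]: #1 umbilical offline=not, C shuttle valve faulted=occurs, Secondary blind shear ram failed=occurs, Lower pipe ram faulted=not → at least one input occurs → occurs.
Annular stack inoperative [AND]: Control pod unavailable=occurs, Secondary accumulator bank failed=not → not all inputs occur → does not occur.
Offshore blowout preventer fails to close [OR]: Hydraulic supply inoperative=occurs, Annular stack inoperative=not, #1 pilot line 2 lost=not, Redundant solenoid 2 fails=not → at least one input occurs → occurs.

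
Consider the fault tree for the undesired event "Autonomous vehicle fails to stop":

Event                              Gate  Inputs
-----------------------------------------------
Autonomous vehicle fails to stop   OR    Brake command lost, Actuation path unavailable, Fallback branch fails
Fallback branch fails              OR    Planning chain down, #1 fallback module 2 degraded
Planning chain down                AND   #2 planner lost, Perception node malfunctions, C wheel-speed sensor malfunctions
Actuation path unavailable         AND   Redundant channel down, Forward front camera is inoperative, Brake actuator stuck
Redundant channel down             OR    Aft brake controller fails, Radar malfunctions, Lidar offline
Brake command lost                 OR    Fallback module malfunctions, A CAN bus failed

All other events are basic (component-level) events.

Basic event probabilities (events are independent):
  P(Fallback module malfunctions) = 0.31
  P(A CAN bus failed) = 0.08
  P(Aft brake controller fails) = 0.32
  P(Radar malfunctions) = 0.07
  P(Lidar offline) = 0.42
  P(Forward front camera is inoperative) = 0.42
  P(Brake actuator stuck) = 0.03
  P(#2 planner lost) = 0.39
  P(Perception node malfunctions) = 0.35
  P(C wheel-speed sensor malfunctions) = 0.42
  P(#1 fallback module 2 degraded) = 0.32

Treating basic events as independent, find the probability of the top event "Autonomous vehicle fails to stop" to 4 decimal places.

0.5963

P(Brake command lost) [OR] = 1 − (1−0.31) × (1−0.08) = 0.365200
P(Redundant channel down) [OR] = 1 − (1−0.32) × (1−0.07) × (1−0.42) = 0.633208
P(Actuation path unavailable) [AND] = 0.633208 × 0.42 × 0.03 = 0.007978
P(Planning chain down) [AND] = 0.39 × 0.35 × 0.42 = 0.057330
P(Fallback branch fails) [OR] = 1 − (1−0.057330) × (1−0.32) = 0.358984
P(Autonomous vehicle fails to stop) [OR] = 1 − (1−0.365200) × (1−0.007978) × (1−0.358984) = 0.596329
Rounded to 4 decimal places: P(Autonomous vehicle fails to stop) ≈ 0.5963.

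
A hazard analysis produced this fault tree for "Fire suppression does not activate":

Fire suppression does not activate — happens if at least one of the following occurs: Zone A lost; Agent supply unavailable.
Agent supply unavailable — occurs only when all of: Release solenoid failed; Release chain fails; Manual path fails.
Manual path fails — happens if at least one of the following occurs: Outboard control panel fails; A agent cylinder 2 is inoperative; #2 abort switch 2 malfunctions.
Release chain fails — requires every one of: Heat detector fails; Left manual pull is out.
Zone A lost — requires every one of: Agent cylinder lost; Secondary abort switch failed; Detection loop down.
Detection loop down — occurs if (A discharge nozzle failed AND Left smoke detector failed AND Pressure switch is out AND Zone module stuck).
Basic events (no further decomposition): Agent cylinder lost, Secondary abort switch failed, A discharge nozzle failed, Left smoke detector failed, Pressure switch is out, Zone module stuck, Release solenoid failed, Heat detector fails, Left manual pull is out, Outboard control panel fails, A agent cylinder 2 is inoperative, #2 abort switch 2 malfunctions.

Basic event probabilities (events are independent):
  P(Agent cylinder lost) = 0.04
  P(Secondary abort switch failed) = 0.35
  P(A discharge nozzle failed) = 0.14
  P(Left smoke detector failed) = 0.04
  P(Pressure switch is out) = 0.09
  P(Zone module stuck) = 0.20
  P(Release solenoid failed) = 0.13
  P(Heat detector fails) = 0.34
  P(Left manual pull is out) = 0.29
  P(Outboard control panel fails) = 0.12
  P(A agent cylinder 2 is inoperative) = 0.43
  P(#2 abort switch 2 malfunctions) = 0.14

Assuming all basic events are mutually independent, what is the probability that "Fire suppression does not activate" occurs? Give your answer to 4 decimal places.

0.0073

P(Detection loop down) [AND] = 0.14 × 0.04 × 0.09 × 0.20 = 0.000101
P(Zone A lost) [AND] = 0.04 × 0.35 × 0.000101 = 0.000001
P(Release chain fails) [AND] = 0.34 × 0.29 = 0.098600
P(Manual path fails) [OR] = 1 − (1−0.12) × (1−0.43) × (1−0.14) = 0.568624
P(Agent supply unavailable) [AND] = 0.13 × 0.098600 × 0.568624 = 0.007289
P(Fire suppression does not activate) [OR] = 1 − (1−0.000001) × (1−0.007289) = 0.007290
Rounded to 4 decimal places: P(Fire suppression does not activate) ≈ 0.0073.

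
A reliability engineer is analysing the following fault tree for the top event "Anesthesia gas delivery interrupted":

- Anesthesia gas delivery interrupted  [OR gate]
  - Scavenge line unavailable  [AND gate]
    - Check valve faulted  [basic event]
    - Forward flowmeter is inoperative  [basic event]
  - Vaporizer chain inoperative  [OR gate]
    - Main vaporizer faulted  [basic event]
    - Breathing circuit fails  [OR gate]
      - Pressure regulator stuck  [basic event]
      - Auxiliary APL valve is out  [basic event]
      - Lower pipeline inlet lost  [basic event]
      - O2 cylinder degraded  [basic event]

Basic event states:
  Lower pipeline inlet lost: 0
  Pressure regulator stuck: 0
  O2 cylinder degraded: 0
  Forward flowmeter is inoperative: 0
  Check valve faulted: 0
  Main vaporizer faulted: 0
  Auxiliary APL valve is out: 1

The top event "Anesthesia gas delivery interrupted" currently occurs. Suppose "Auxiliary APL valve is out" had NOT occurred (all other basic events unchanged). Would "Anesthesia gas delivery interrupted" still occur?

Counterfactual: set "Auxiliary APL valve is out" to not occurred.
Scavenge line unavailable [AND]: Check valve faulted=not, Forward flowmeter is inoperative=not → not all inputs occur → does not occur.
Breathing circuit fails [OR]: Pressure regulator stuck=not, Auxiliary APL valve is out=not, Lower pipeline inlet lost=not, O2 cylinder degraded=not → no input occurs → does not occur.
Vaporizer chain inoperative [OR]: Main vaporizer faulted=not, Breathing circuit fails=not → no input occurs → does not occur.
Anesthesia gas delivery interrupted [OR]: Scavenge line unavailable=not, Vaporizer chain inoperative=not → no input occurs → does not occur.

No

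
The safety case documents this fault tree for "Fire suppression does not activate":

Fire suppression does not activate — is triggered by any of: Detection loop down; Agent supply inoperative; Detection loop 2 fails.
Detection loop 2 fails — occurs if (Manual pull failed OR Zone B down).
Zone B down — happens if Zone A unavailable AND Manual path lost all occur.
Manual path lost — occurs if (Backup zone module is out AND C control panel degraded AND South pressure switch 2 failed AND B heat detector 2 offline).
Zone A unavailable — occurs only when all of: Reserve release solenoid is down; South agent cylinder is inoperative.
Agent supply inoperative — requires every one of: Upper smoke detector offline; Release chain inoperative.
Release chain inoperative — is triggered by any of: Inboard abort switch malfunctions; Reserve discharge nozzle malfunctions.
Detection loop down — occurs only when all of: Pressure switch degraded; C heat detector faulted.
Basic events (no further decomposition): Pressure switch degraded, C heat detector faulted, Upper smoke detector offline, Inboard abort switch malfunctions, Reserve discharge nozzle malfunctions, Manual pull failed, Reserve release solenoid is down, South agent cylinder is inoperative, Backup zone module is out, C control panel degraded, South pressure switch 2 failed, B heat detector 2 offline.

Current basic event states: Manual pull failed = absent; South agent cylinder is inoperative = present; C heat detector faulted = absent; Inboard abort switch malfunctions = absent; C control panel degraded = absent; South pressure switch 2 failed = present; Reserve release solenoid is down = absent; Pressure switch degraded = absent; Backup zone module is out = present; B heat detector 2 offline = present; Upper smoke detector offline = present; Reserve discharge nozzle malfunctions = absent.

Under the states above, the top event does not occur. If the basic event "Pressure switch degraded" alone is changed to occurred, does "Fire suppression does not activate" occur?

Counterfactual: set "Pressure switch degraded" to occurred.
Detection loop down [AND]: Pressure switch degraded=occurs, C heat detector faulted=not → not all inputs occur → does not occur.
Release chain inoperative [OR]: Inboard abort switch malfunctions=not, Reserve discharge nozzle malfunctions=not → no input occurs → does not occur.
Agent supply inoperative [AND]: Upper smoke detector offline=occurs, Release chain inoperative=not → not all inputs occur → does not occur.
Zone A unavailable [AND]: Reserve release solenoid is down=not, South agent cylinder is inoperative=occurs → not all inputs occur → does not occur.
Manual path lost [AND]: Backup zone module is out=occurs, C control panel degraded=not, South pressure switch 2 failed=occurs, B heat detector 2 offline=occurs → not all inputs occur → does not occur.
Zone B down [AND]: Zone A unavailable=not, Manual path lost=not → not all inputs occur → does not occur.
Detection loop 2 fails [OR]: Manual pull failed=not, Zone B down=not → no input occurs → does not occur.
Fire suppression does not activate [OR]: Detection loop down=not, Agent supply inoperative=not, Detection loop 2 fails=not → no input occurs → does not occur.

No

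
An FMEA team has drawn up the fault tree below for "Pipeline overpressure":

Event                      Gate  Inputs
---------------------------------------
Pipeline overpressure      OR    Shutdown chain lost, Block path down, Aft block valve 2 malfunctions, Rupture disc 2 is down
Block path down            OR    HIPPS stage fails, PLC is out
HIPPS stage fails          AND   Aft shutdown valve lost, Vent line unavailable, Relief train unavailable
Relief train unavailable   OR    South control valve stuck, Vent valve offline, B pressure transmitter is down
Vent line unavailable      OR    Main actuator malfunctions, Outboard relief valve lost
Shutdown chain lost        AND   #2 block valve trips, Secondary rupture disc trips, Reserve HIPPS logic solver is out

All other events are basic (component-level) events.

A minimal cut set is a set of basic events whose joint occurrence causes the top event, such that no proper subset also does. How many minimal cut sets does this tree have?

10

Shutdown chain lost [AND]: one cut set from each child combined → 1 × 1 × 1 = 1 cut set(s).
Vent line unavailable [OR]: union of children's cut sets → 2 cut set(s).
Relief train unavailable [OR]: union of children's cut sets → 3 cut set(s).
HIPPS stage fails [AND]: one cut set from each child combined → 1 × 2 × 3 = 6 cut set(s).
Block path down [OR]: union of children's cut sets → 7 cut set(s).
Pipeline overpressure [OR]: union of children's cut sets → 10 cut set(s).
Minimal cut sets: {#2 block valve trips, Reserve HIPPS logic solver is out, Secondary rupture disc trips}; {Aft shutdown valve lost, Main actuator malfunctions, South control valve stuck}; {Aft shutdown valve lost, Main actuator malfunctions, Vent valve offline}; {Aft shutdown valve lost, B pressure transmitter is down, Main actuator malfunctions}; {Aft shutdown valve lost, Outboard relief valve lost, South control valve stuck}; {Aft shutdown valve lost, Outboard relief valve lost, Vent valve offline}; {Aft shutdown valve lost, B pressure transmitter is down, Outboard relief valve lost}; {PLC is out}; {Aft block valve 2 malfunctions}; {Rupture disc 2 is down}.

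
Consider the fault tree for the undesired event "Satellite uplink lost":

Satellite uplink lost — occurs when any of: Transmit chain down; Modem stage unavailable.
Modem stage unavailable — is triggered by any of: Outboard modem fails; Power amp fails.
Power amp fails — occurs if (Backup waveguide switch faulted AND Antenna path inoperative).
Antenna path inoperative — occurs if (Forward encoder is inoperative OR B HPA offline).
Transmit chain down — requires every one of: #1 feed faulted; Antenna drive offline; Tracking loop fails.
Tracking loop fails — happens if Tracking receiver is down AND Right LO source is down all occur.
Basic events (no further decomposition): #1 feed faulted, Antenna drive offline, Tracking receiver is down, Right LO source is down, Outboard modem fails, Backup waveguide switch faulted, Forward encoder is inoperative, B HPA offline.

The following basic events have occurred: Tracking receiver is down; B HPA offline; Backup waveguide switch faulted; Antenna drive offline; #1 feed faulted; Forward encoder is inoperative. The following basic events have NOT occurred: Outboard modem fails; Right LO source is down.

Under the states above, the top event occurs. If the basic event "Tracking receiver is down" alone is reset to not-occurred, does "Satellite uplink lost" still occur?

Counterfactual: set "Tracking receiver is down" to not occurred.
Tracking loop fails [AND]: Tracking receiver is down=not, Right LO source is down=not → not all inputs occur → does not occur.
Transmit chain down [AND]: #1 feed faulted=occurs, Antenna drive offline=occurs, Tracking loop fails=not → not all inputs occur → does not occur.
Antenna path inoperative [OR]: Forward encoder is inoperative=occurs, B HPA offline=occurs → at least one input occurs → occurs.
Power amp fails [AND]: Backup waveguide switch faulted=occurs, Antenna path inoperative=occurs → all inputs occur → occurs.
Modem stage unavailable [OR]: Outboard modem fails=not, Power amp fails=occurs → at least one input occurs → occurs.
Satellite uplink lost [OR]: Transmit chain down=not, Modem stage unavailable=occurs → at least one input occurs → occurs.

Yes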